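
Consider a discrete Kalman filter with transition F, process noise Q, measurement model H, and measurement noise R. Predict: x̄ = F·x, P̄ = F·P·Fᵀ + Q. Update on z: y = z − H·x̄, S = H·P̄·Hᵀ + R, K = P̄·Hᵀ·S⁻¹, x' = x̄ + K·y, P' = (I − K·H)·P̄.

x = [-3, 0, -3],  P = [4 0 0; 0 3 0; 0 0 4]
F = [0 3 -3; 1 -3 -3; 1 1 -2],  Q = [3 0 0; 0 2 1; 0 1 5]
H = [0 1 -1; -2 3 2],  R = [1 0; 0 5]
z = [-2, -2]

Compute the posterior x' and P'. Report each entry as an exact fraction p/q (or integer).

x' = [1938/163, 66231/18419, 100151/18419]
P' = [8508/163 3372/163 3495/163; 3372/163 157581/18419 155942/18419; 3495/163 155942/18419 171852/18419]

x̄ = F·x = [9, 6, 3]
P̄ = F·P·Fᵀ + Q = [66 9 33; 9 69 20; 33 20 28]
y = z − H·x̄ = [-5, -8]
S = H·P̄·Hᵀ + R = [58 179; 179 870]
K = P̄·Hᵀ·S⁻¹ = [-123/163 18/163; 1639/18419 4511/18419; -15910/18419 4332/18419]
x' = x̄ + K·y = [1938/163, 66231/18419, 100151/18419]
P' = (I − K·H)·P̄ = [8508/163 3372/163 3495/163; 3372/163 157581/18419 155942/18419; 3495/163 155942/18419 171852/18419]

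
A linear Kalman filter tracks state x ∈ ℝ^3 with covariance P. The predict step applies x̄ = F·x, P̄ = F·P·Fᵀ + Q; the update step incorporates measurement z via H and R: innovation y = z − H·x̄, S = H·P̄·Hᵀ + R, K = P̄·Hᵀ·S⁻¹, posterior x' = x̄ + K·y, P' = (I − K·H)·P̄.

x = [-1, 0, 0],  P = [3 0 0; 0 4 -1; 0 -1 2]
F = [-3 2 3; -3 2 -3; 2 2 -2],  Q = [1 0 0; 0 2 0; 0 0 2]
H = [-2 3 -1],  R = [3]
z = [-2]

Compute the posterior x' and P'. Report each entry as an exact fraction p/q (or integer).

x̄ = F·x = [3, 3, -2]
P̄ = F·P·Fᵀ + Q = [50 25 -16; 25 75 20; -16 20 46]
y = z − H·x̄ = [-7]
S = H·P̄·Hᵀ + R = [440]
K = P̄·Hᵀ·S⁻¹ = [-9/440; 31/88; 23/220]
x' = x̄ + K·y = [1383/440, 47/88, -601/220]
P' = (I − K·H)·P̄ = [21919/440 2479/88 -3313/220; 2479/88 1795/88 167/44; -3313/220 167/44 4531/110]

x' = [1383/440, 47/88, -601/220]
P' = [21919/440 2479/88 -3313/220; 2479/88 1795/88 167/44; -3313/220 167/44 4531/110]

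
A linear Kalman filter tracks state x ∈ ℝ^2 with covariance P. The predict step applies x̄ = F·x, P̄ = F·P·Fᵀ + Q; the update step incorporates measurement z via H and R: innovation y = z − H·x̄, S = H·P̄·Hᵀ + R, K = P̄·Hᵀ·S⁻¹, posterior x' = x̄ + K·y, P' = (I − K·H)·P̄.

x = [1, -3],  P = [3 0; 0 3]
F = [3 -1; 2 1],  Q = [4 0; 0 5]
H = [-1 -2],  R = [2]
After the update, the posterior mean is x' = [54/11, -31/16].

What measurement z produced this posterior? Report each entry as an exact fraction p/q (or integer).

z = [-1]

x̄ = F·x = [6, -1]
P̄ = F·P·Fᵀ + Q = [34 15; 15 20]
S = H·P̄·Hᵀ + R = [176]
K = P̄·Hᵀ·S⁻¹ = [-4/11; -5/16]
x' − x̄ = [-12/11, -15/16] = K·y
y = (KᵀK)⁻¹·Kᵀ·(x' − x̄) = [3]
z = y + H·x̄ = [3] + [-4] = [-1]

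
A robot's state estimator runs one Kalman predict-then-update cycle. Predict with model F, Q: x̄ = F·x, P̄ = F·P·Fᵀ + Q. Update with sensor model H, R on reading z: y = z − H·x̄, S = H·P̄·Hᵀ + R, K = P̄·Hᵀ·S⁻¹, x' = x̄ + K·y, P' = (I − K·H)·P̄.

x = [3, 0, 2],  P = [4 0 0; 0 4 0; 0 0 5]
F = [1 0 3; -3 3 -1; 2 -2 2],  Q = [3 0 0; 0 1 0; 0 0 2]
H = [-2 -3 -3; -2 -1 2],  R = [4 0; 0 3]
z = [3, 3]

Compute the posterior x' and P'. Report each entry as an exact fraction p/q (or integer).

x̄ = F·x = [9, -11, 10]
P̄ = F·P·Fᵀ + Q = [52 -27 38; -27 78 -58; 38 -58 54]
y = z − H·x̄ = [18, -10]
S = H·P̄·Hᵀ + R = [488 152; 152 325]
K = P̄·Hᵀ·S⁻¹ = [-44373/135496 2542/16937; 9665/67748 -8426/16937; -4310/16937 6706/16937]
x' = x̄ + K·y = [108695/67748, -117109/33874, 24730/16937]
P' = (I − K·H)·P̄ = [987027/135496 -538795/67748 59842/16937; -538795/67748 311887/33874 -69366/16937; 59842/16937 -69366/16937 35218/16937]

x' = [108695/67748, -117109/33874, 24730/16937]
P' = [987027/135496 -538795/67748 59842/16937; -538795/67748 311887/33874 -69366/16937; 59842/16937 -69366/16937 35218/16937]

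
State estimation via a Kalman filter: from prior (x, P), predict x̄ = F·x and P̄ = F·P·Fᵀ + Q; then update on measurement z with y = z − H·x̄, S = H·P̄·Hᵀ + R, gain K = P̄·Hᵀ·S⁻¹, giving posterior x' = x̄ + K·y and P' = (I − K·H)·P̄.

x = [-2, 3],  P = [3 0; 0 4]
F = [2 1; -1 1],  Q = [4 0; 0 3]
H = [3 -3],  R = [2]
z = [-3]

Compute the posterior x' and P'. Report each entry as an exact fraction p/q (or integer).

x' = [31/14, 250/77]
P' = [41/7 40/7; 40/7 446/77]

x̄ = F·x = [-1, 5]
P̄ = F·P·Fᵀ + Q = [20 -2; -2 10]
y = z − H·x̄ = [15]
S = H·P̄·Hᵀ + R = [308]
K = P̄·Hᵀ·S⁻¹ = [3/14; -9/77]
x' = x̄ + K·y = [31/14, 250/77]
P' = (I − K·H)·P̄ = [41/7 40/7; 40/7 446/77]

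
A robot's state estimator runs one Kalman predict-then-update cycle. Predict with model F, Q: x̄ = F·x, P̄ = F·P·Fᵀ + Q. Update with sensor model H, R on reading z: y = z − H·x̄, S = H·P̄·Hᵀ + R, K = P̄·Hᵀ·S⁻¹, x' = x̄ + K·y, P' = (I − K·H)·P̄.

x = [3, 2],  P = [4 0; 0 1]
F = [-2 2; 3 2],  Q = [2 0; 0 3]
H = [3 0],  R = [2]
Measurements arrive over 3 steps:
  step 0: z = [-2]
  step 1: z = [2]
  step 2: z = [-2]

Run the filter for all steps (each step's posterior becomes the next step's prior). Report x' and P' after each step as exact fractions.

step 0: x' = [-17/25, 59/5], P' = [11/50 -1/5; -1/5 25]
step 1: x' = [8460/11779, -14644/11779], P' = [2612/11779 2457/11779; 2457/11779 121657/11779]
step 2: x' = [-110653/161870, 88873/32374], P' = [250489/1133090 47587/226618; 47587/226618 2410399/226618]

step 0: x̄ = F·x = [-2, 13]
step 0: P̄ = F·P·Fᵀ + Q = [22 -20; -20 43]
step 0: y = z − H·x̄ = [4]
step 0: S = H·P̄·Hᵀ + R = [200]
step 0: K = P̄·Hᵀ·S⁻¹ = [33/100; -3/10]
step 0: x' = x̄ + K·y = [-17/25, 59/5]
step 0: P' = (I − K·H)·P̄ = [11/50 -1/5; -1/5 25]
step 1: x̄ = F·x = [624/25, 539/25]
step 1: P̄ = F·P·Fᵀ + Q = [2612/25 2457/25; 2457/25 5129/50]
step 1: y = z − H·x̄ = [-1822/25]
step 1: S = H·P̄·Hᵀ + R = [23558/25]
step 1: K = P̄·Hᵀ·S⁻¹ = [3918/11779; 7371/23558]
step 1: x' = x̄ + K·y = [8460/11779, -14644/11779]
step 1: P' = (I − K·H)·P̄ = [2612/11779 2457/11779; 2457/11779 121657/11779]
step 2: x̄ = F·x = [-46208/11779, -3908/11779]
step 2: P̄ = F·P·Fᵀ + Q = [500978/11779 475870/11779; 475870/11779 574957/11779]
step 2: y = z − H·x̄ = [115066/11779]
step 2: S = H·P̄·Hᵀ + R = [4532360/11779]
step 2: K = P̄·Hᵀ·S⁻¹ = [751467/2266180; 142761/453236]
step 2: x' = x̄ + K·y = [-110653/161870, 88873/32374]
step 2: P' = (I − K·H)·P̄ = [250489/1133090 47587/226618; 47587/226618 2410399/226618]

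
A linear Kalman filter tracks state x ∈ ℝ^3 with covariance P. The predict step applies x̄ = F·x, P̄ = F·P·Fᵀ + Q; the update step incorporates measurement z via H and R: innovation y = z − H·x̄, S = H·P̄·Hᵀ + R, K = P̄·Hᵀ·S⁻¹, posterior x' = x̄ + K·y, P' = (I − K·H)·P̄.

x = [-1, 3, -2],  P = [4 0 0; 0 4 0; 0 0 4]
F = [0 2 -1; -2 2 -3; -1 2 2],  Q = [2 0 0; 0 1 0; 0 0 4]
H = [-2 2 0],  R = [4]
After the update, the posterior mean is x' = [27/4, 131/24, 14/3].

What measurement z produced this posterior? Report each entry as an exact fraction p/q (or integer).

x̄ = F·x = [8, 14, 3]
P̄ = F·P·Fᵀ + Q = [22 28 8; 28 69 0; 8 0 40]
S = H·P̄·Hᵀ + R = [144]
K = P̄·Hᵀ·S⁻¹ = [1/12; 41/72; -1/9]
x' − x̄ = [-5/4, -205/24, 5/3] = K·y
y = (KᵀK)⁻¹·Kᵀ·(x' − x̄) = [-15]
z = y + H·x̄ = [-15] + [12] = [-3]

z = [-3]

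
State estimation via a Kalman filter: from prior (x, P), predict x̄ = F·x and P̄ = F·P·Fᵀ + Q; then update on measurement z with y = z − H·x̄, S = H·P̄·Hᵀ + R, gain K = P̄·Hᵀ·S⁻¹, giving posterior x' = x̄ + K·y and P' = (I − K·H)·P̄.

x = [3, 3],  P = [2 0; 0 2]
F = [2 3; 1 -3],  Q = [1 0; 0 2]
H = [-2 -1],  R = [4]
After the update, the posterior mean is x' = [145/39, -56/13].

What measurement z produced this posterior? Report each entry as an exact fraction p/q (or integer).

z = [-2]

x̄ = F·x = [15, -6]
P̄ = F·P·Fᵀ + Q = [27 -14; -14 22]
S = H·P̄·Hᵀ + R = [78]
K = P̄·Hᵀ·S⁻¹ = [-20/39; 1/13]
x' − x̄ = [-440/39, 22/13] = K·y
y = (KᵀK)⁻¹·Kᵀ·(x' − x̄) = [22]
z = y + H·x̄ = [22] + [-24] = [-2]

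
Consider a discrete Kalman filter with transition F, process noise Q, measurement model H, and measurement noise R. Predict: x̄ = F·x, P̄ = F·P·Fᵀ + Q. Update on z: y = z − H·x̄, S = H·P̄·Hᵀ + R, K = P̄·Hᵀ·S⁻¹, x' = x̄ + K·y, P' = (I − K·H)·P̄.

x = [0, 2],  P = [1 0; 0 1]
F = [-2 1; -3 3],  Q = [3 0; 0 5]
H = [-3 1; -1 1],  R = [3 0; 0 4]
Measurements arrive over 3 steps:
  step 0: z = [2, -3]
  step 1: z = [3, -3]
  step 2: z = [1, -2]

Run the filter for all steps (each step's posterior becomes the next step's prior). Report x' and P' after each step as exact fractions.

step 0: x̄ = F·x = [2, 6]
step 0: P̄ = F·P·Fᵀ + Q = [8 9; 9 23]
step 0: y = z − H·x̄ = [2, -7]
step 0: S = H·P̄·Hᵀ + R = [44 11; 11 17]
step 0: K = P̄·Hᵀ·S⁻¹ = [-14/33 1/3; -74/209 20/19]
step 0: x' = x̄ + K·y = [-13/11, -434/209]
step 0: P' = (I − K·H)·P̄ = [43/33 29/11; 29/11 1431/209]
step 1: x̄ = F·x = [60/209, -51/19]
step 1: P̄ = F·P·Fᵀ + Q = [2830/627 88/19; 88/19 587/19]
step 1: y = z − H·x̄ = [72/11, -6/209]
step 1: S = H·P̄·Hᵀ + R = [514/11 285/11; 285/11 18901/627]
step 1: K = P̄·Hᵀ·S⁻¹ = [-170308/462299 148186/462299; -105328/462299 493293/462299]
step 1: x' = x̄ + K·y = [-986280/462299, -1944489/462299]
step 1: P' = (I − K·H)·P̄ = [551834/462299 1144578/462299; 1144578/462299 3117750/462299]
step 2: x̄ = F·x = [28071/462299, -2874627/462299]
step 2: P̄ = F·P·Fᵀ + Q = [2133671/462299 2363052/462299; 2363052/462299 14735347/462299]
step 2: y = z − H·x̄ = [3421139/462299, 15100/3529]
step 2: S = H·P̄·Hᵀ + R = [21146971/462299 89192/3529; 89192/3529 106810/3529]
step 2: K = P̄·Hᵀ·S⁻¹ = [-3368731/9072013 5923583/18144026; -40637585/172368247 372696687/344736494]
step 2: x' = x̄ + K·y = [-11705664/9072013, -575180966/172368247]
step 2: P' = (I − K·H)·P̄ = [21953359/18144026 45647691/18144026; 45647691/18144026 2358092877/344736494]

step 0: x' = [-13/11, -434/209], P' = [43/33 29/11; 29/11 1431/209]
step 1: x' = [-986280/462299, -1944489/462299], P' = [551834/462299 1144578/462299; 1144578/462299 3117750/462299]
step 2: x' = [-11705664/9072013, -575180966/172368247], P' = [21953359/18144026 45647691/18144026; 45647691/18144026 2358092877/344736494]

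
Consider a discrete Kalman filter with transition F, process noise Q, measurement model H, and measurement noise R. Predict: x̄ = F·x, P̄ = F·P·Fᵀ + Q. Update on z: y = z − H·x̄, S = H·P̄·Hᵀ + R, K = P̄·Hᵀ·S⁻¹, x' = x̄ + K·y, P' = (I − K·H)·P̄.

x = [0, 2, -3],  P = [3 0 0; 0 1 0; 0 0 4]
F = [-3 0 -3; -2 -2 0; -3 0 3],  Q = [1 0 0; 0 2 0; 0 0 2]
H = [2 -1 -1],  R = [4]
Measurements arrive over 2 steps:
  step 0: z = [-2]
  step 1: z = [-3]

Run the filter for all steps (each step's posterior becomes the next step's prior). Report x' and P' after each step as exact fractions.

step 0: x' = [-120/49, -4, 246/343], P' = [159/7 18 1276/49; 18 18 18; 1276/49 18 12094/343]
step 1: x' = [9735229/930033, 14244824/930033, 8028089/930033], P' = [57850877/930033 76487926/930033 37035952/930033; 76487926/930033 105381278/930033 46595534/930033; 37035952/930033 46595534/930033 27834302/930033]

step 0: x̄ = F·x = [9, -4, -9]
step 0: P̄ = F·P·Fᵀ + Q = [64 18 -9; 18 18 18; -9 18 65]
step 0: y = z − H·x̄ = [-33]
step 0: S = H·P̄·Hᵀ + R = [343]
step 0: K = P̄·Hᵀ·S⁻¹ = [17/49; 0; -101/343]
step 0: x' = x̄ + K·y = [-120/49, -4, 246/343]
step 0: P' = (I − K·H)·P̄ = [159/7 18 1276/49; 18 18 18; 1276/49 18 12094/343]
step 1: x̄ = F·x = [1782/343, 632/49, 3258/343]
step 1: P̄ = F·P·Fᵀ + Q = [340084/343 24918/49 -38727/343; 24918/49 2162/7 -978/49; -38727/343 -978/49 18875/343]
step 1: y = z − H·x̄ = [3089/343]
step 1: S = H·P̄·Hᵀ + R = [930033/343]
step 1: K = P̄·Hᵀ·S⁻¹ = [544469/930033; 249760/930033; -89483/930033]
step 1: x' = x̄ + K·y = [9735229/930033, 14244824/930033, 8028089/930033]
step 1: P' = (I − K·H)·P̄ = [57850877/930033 76487926/930033 37035952/930033; 76487926/930033 105381278/930033 46595534/930033; 37035952/930033 46595534/930033 27834302/930033]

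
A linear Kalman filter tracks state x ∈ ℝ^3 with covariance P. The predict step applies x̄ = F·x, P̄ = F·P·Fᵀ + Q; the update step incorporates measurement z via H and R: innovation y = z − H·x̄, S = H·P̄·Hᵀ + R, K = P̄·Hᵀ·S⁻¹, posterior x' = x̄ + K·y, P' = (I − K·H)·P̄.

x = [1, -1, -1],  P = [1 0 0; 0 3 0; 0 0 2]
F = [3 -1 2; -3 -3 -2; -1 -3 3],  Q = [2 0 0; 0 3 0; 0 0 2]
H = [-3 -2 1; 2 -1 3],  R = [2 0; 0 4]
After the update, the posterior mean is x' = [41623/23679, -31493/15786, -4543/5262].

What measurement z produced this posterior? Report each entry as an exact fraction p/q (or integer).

z = [-2, 3]

x̄ = F·x = [2, 2, -1]
P̄ = F·P·Fᵀ + Q = [22 -8 18; -8 47 18; 18 18 48]
S = H·P̄·Hᵀ + R = [160 -138; -138 711]
K = P̄·Hᵀ·S⁻¹ = [-677/7893 3136/23679; -2123/5262 -718/7893; -139/1754 559/2631]
x' − x̄ = [-5735/23679, -63065/15786, 719/5262] = K·y
y = (KᵀK)⁻¹·Kᵀ·(x' − x̄) = [9, 4]
z = y + H·x̄ = [9, 4] + [-11, -1] = [-2, 3]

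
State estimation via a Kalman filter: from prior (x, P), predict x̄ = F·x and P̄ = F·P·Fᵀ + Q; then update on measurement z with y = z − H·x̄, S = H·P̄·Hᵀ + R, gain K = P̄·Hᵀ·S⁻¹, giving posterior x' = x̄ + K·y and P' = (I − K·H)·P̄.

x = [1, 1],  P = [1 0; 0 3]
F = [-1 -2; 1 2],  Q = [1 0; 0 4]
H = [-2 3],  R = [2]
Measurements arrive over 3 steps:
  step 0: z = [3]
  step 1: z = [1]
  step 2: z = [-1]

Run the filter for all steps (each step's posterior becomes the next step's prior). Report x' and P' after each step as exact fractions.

step 0: x̄ = F·x = [-3, 3]
step 0: P̄ = F·P·Fᵀ + Q = [14 -13; -13 17]
step 0: y = z − H·x̄ = [-12]
step 0: S = H·P̄·Hᵀ + R = [367]
step 0: K = P̄·Hᵀ·S⁻¹ = [-67/367; 77/367]
step 0: x' = x̄ + K·y = [-297/367, 177/367]
step 0: P' = (I − K·H)·P̄ = [649/367 388/367; 388/367 310/367]
step 1: x̄ = F·x = [-57/367, 57/367]
step 1: P̄ = F·P·Fᵀ + Q = [3808/367 -3441/367; -3441/367 4909/367]
step 1: y = z − H·x̄ = [82/367]
step 1: S = H·P̄·Hᵀ + R = [101439/367]
step 1: K = P̄·Hᵀ·S⁻¹ = [-17939/101439; 2401/11271]
step 1: x' = x̄ + K·y = [-19763/101439, 2287/11271]
step 1: P' = (I − K·H)·P̄ = [175673/101439 11684/11271; 11684/11271 3130/3757]
step 2: x̄ = F·x = [-1259/5967, 1259/5967]
step 2: P̄ = F·P·Fᵀ + Q = [3584/351 -3233/351; -3233/351 4637/351]
step 2: y = z − H·x̄ = [-12262/5967]
step 2: S = H·P̄·Hᵀ + R = [95567/351]
step 2: K = P̄·Hᵀ·S⁻¹ = [-16867/95567; 20377/95567]
step 2: x' = x̄ + K·y = [246451/1624639, -369071/1624639]
step 2: P' = (I − K·H)·P̄ = [165289/95567 98948/95567; 98948/95567 79550/95567]

step 0: x' = [-297/367, 177/367], P' = [649/367 388/367; 388/367 310/367]
step 1: x' = [-19763/101439, 2287/11271], P' = [175673/101439 11684/11271; 11684/11271 3130/3757]
step 2: x' = [246451/1624639, -369071/1624639], P' = [165289/95567 98948/95567; 98948/95567 79550/95567]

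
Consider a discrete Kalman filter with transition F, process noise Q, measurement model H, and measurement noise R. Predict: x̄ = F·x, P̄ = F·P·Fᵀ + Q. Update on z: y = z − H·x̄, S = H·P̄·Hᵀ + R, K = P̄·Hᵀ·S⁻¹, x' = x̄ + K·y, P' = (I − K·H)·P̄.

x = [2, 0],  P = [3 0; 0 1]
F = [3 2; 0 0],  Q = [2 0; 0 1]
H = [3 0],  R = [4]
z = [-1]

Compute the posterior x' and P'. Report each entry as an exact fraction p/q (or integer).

x̄ = F·x = [6, 0]
P̄ = F·P·Fᵀ + Q = [33 0; 0 1]
y = z − H·x̄ = [-19]
S = H·P̄·Hᵀ + R = [301]
K = P̄·Hᵀ·S⁻¹ = [99/301; 0]
x' = x̄ + K·y = [-75/301, 0]
P' = (I − K·H)·P̄ = [132/301 0; 0 1]

x' = [-75/301, 0]
P' = [132/301 0; 0 1]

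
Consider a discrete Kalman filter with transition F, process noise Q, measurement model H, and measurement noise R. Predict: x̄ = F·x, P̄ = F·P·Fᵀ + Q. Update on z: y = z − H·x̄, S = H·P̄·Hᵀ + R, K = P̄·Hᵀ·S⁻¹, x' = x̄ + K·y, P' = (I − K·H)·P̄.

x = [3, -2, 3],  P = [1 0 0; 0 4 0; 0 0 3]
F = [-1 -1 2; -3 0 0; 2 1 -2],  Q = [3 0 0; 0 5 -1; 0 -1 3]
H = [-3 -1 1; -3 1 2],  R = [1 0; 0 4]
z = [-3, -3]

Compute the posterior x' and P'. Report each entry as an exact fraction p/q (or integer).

x' = [27635/19519, -22326/19519, 9247/19519]
P' = [16124/19519 -18150/19519 28395/19519; -18150/19519 36008/19519 -28813/19519; 28395/19519 -28813/19519 59579/19519]

x̄ = F·x = [5, -9, -2]
P̄ = F·P·Fᵀ + Q = [20 3 -18; 3 14 -7; -18 -7 23]
y = z − H·x̄ = [5, 25]
S = H·P̄·Hᵀ + R = [358 381; 381 460]
K = P̄·Hᵀ·S⁻¹ = [-1827/19519 -2433/19519; -10371/19519 8208/19519; 3207/19519 1290/19519]
x' = x̄ + K·y = [27635/19519, -22326/19519, 9247/19519]
P' = (I − K·H)·P̄ = [16124/19519 -18150/19519 28395/19519; -18150/19519 36008/19519 -28813/19519; 28395/19519 -28813/19519 59579/19519]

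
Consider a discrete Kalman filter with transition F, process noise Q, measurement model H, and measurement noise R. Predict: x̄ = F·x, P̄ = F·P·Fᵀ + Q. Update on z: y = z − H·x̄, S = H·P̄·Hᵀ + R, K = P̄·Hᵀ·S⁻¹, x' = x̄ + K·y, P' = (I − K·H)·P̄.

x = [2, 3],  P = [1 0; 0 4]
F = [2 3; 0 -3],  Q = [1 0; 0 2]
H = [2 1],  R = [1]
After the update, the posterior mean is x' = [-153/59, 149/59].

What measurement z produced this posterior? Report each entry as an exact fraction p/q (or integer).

z = [-3]

x̄ = F·x = [13, -9]
P̄ = F·P·Fᵀ + Q = [41 -36; -36 38]
S = H·P̄·Hᵀ + R = [59]
K = P̄·Hᵀ·S⁻¹ = [46/59; -34/59]
x' − x̄ = [-920/59, 680/59] = K·y
y = (KᵀK)⁻¹·Kᵀ·(x' − x̄) = [-20]
z = y + H·x̄ = [-20] + [17] = [-3]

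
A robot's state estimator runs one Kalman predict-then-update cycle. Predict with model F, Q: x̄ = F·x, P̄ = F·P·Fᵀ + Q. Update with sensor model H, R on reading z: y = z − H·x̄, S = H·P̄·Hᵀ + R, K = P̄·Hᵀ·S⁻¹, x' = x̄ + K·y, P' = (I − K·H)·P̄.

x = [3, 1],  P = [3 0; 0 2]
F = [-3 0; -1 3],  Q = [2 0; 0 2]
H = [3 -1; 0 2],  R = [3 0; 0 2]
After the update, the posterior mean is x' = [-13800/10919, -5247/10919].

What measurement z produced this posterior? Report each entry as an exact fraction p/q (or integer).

z = [-3, -1]

x̄ = F·x = [-9, 0]
P̄ = F·P·Fᵀ + Q = [29 9; 9 23]
S = H·P̄·Hᵀ + R = [233 8; 8 94]
K = P̄·Hᵀ·S⁻¹ = [3594/10919 1785/10919; 4/10919 5343/10919]
x' − x̄ = [84471/10919, -5247/10919] = K·y
y = (KᵀK)⁻¹·Kᵀ·(x' − x̄) = [24, -1]
z = y + H·x̄ = [24, -1] + [-27, 0] = [-3, -1]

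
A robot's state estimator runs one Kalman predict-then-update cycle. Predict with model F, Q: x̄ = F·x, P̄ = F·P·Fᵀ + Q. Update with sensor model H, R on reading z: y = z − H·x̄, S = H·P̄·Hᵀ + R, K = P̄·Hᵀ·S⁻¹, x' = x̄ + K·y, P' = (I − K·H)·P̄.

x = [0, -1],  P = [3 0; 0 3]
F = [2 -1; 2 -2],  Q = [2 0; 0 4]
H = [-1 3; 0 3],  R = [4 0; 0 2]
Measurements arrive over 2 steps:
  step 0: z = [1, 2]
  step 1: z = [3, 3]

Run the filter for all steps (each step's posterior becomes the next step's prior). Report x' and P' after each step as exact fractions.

step 0: x̄ = F·x = [1, 2]
step 0: P̄ = F·P·Fᵀ + Q = [17 18; 18 28]
step 0: y = z − H·x̄ = [-4, -4]
step 0: S = H·P̄·Hᵀ + R = [165 198; 198 254]
step 0: K = P̄·Hᵀ·S⁻¹ = [-647/1353 24/41; 2/41 12/41]
step 0: x' = x̄ + K·y = [773/1353, 26/41]
step 0: P' = (I − K·H)·P̄ = [4172/1353 16/41; 16/41 8/41]
step 1: x̄ = F·x = [688/1353, -170/1353]
step 1: P̄ = F·P·Fᵀ + Q = [17546/1353 14048/1353; 14048/1353 18932/1353]
step 1: y = z − H·x̄ = [5257/1353, 1523/451]
step 1: S = H·P̄·Hᵀ + R = [109058/1353 42748/451; 42748/451 57698/451]
step 1: K = P̄·Hᵀ·S⁻¹ = [-211927/449143 266370/449143; 21374/449143 131538/449143]
step 1: x' = x̄ + K·y = [304475/449143, 470810/449143]
step 1: P' = (I − K·H)·P̄ = [1380448/449143 177580/449143; 177580/449143 87692/449143]

step 0: x' = [773/1353, 26/41], P' = [4172/1353 16/41; 16/41 8/41]
step 1: x' = [304475/449143, 470810/449143], P' = [1380448/449143 177580/449143; 177580/449143 87692/449143]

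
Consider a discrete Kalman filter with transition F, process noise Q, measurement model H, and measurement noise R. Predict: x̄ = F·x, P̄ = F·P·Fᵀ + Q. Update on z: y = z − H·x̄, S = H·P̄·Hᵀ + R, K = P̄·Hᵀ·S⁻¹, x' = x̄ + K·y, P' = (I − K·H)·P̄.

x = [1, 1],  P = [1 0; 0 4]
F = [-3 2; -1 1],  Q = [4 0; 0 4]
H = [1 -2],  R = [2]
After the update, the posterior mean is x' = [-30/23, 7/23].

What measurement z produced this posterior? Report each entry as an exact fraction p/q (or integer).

x̄ = F·x = [-1, 0]
P̄ = F·P·Fᵀ + Q = [29 11; 11 9]
S = H·P̄·Hᵀ + R = [23]
K = P̄·Hᵀ·S⁻¹ = [7/23; -7/23]
x' − x̄ = [-7/23, 7/23] = K·y
y = (KᵀK)⁻¹·Kᵀ·(x' − x̄) = [-1]
z = y + H·x̄ = [-1] + [-1] = [-2]

z = [-2]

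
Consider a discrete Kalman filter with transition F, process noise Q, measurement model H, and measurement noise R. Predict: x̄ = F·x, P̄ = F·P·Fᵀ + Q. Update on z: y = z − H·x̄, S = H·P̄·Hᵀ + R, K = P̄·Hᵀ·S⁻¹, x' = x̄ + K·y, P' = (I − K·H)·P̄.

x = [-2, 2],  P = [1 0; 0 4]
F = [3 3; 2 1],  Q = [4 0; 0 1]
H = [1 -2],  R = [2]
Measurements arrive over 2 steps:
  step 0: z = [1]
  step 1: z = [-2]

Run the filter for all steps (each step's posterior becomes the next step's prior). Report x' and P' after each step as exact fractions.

step 0: x' = [-13/5, -2], P' = [566/15 18; 18 9]
step 1: x' = [-1086/311, -271/311], P' = [131462/311 66964/311; 66964/311 34239/311]

step 0: x̄ = F·x = [0, -2]
step 0: P̄ = F·P·Fᵀ + Q = [49 18; 18 9]
step 0: y = z − H·x̄ = [-3]
step 0: S = H·P̄·Hᵀ + R = [15]
step 0: K = P̄·Hᵀ·S⁻¹ = [13/15; 0]
step 0: x' = x̄ + K·y = [-13/5, -2]
step 0: P' = (I − K·H)·P̄ = [566/15 18; 18 9]
step 1: x̄ = F·x = [-69/5, -36/5]
step 1: P̄ = F·P·Fᵀ + Q = [3743/5 2077/5; 2077/5 3494/15]
step 1: y = z − H·x̄ = [-13/5]
step 1: S = H·P̄·Hᵀ + R = [311/15]
step 1: K = P̄·Hᵀ·S⁻¹ = [-1233/311; -757/311]
step 1: x' = x̄ + K·y = [-1086/311, -271/311]
step 1: P' = (I − K·H)·P̄ = [131462/311 66964/311; 66964/311 34239/311]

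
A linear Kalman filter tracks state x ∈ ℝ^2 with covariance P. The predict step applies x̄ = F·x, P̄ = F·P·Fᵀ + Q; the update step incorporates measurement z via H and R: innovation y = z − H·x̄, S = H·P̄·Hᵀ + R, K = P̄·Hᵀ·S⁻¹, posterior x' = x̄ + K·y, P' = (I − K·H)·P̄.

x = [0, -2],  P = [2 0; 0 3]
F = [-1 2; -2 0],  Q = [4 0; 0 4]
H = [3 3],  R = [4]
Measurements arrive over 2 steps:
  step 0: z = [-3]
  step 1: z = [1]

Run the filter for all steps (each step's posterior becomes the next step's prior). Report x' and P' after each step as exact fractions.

step 0: x̄ = F·x = [-4, 0]
step 0: P̄ = F·P·Fᵀ + Q = [18 4; 4 12]
step 0: y = z − H·x̄ = [9]
step 0: S = H·P̄·Hᵀ + R = [346]
step 0: K = P̄·Hᵀ·S⁻¹ = [33/173; 24/173]
step 0: x' = x̄ + K·y = [-395/173, 216/173]
step 0: P' = (I − K·H)·P̄ = [936/173 -892/173; -892/173 924/173]
step 1: x̄ = F·x = [827/173, 790/173]
step 1: P̄ = F·P·Fᵀ + Q = [8892/173 5440/173; 5440/173 4436/173]
step 1: y = z − H·x̄ = [-4678/173]
step 1: S = H·P̄·Hᵀ + R = [218564/173]
step 1: K = P̄·Hᵀ·S⁻¹ = [10749/54641; 7407/54641]
step 1: x' = x̄ + K·y = [-29455/54641, 49228/54641]
step 1: P' = (I − K·H)·P̄ = [137016/54641 -122684/54641; -122684/54641 132560/54641]

step 0: x' = [-395/173, 216/173], P' = [936/173 -892/173; -892/173 924/173]
step 1: x' = [-29455/54641, 49228/54641], P' = [137016/54641 -122684/54641; -122684/54641 132560/54641]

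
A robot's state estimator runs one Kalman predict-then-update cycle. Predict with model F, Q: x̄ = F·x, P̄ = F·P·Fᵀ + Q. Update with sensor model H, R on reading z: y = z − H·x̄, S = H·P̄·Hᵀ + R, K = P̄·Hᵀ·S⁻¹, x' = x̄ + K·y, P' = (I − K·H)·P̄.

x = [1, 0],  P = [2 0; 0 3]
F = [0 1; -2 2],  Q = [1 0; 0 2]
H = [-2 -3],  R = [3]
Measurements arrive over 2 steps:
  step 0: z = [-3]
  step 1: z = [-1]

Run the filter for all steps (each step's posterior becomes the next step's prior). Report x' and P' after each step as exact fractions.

step 0: x' = [234/289, 124/289], P' = [480/289 -294/289; -294/289 274/289]
step 1: x' = [41146/70265, -942/14053], P' = [65751/70265 -7860/14053; -7860/14053 9262/14053]

step 0: x̄ = F·x = [0, -2]
step 0: P̄ = F·P·Fᵀ + Q = [4 6; 6 22]
step 0: y = z − H·x̄ = [-9]
step 0: S = H·P̄·Hᵀ + R = [289]
step 0: K = P̄·Hᵀ·S⁻¹ = [-26/289; -78/289]
step 0: x' = x̄ + K·y = [234/289, 124/289]
step 0: P' = (I − K·H)·P̄ = [480/289 -294/289; -294/289 274/289]
step 1: x̄ = F·x = [124/289, -220/289]
step 1: P̄ = F·P·Fᵀ + Q = [563/289 1136/289; 1136/289 5946/289]
step 1: y = z − H·x̄ = [-701/289]
step 1: S = H·P̄·Hᵀ + R = [70265/289]
step 1: K = P̄·Hᵀ·S⁻¹ = [-4534/70265; -4022/14053]
step 1: x' = x̄ + K·y = [41146/70265, -942/14053]
step 1: P' = (I − K·H)·P̄ = [65751/70265 -7860/14053; -7860/14053 9262/14053]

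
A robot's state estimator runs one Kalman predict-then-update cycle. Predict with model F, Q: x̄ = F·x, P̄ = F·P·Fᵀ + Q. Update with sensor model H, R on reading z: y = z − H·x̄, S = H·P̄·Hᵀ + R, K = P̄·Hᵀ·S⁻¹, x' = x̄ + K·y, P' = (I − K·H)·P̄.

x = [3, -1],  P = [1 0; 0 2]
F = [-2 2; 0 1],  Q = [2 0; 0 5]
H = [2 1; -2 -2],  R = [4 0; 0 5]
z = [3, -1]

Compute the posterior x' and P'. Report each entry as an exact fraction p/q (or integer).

x' = [-276/1207, 1637/1207]
P' = [2002/1207 -2052/1207; -2052/1207 3092/1207]

x̄ = F·x = [-8, -1]
P̄ = F·P·Fᵀ + Q = [14 4; 4 7]
y = z − H·x̄ = [20, -19]
S = H·P̄·Hᵀ + R = [83 -94; -94 121]
K = P̄·Hᵀ·S⁻¹ = [488/1207 20/1207; -253/1207 -416/1207]
x' = x̄ + K·y = [-276/1207, 1637/1207]
P' = (I − K·H)·P̄ = [2002/1207 -2052/1207; -2052/1207 3092/1207]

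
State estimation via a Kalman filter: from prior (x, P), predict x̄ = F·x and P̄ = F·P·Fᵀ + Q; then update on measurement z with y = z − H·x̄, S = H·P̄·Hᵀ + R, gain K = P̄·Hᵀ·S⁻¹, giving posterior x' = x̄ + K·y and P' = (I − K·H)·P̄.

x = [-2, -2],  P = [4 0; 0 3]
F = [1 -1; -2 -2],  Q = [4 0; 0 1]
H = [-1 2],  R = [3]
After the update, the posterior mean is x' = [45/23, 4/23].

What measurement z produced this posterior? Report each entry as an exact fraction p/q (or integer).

x̄ = F·x = [0, 8]
P̄ = F·P·Fᵀ + Q = [11 -2; -2 29]
S = H·P̄·Hᵀ + R = [138]
K = P̄·Hᵀ·S⁻¹ = [-5/46; 10/23]
x' − x̄ = [45/23, -180/23] = K·y
y = (KᵀK)⁻¹·Kᵀ·(x' − x̄) = [-18]
z = y + H·x̄ = [-18] + [16] = [-2]

z = [-2]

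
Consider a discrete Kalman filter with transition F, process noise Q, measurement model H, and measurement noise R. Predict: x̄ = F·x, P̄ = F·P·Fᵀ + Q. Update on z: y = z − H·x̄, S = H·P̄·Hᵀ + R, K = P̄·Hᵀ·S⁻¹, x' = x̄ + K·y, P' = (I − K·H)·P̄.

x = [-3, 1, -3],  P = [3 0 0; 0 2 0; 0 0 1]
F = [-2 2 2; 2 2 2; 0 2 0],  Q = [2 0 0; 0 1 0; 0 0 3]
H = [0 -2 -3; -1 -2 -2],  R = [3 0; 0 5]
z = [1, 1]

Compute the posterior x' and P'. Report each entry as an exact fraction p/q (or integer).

x' = [15658/3929, -26797/3929, 33097/7858]
P' = [33430/3929 -20256/3929 11086/3929; -20256/3929 25863/3929 -16125/3929; 11086/3929 -16125/3929 22359/7858]

x̄ = F·x = [2, -10, 2]
P̄ = F·P·Fᵀ + Q = [26 0 8; 0 25 8; 8 8 11]
y = z − H·x̄ = [-13, -13]
S = H·P̄·Hᵀ + R = [298 270; 270 271]
K = P̄·Hᵀ·S⁻¹ = [2418/3929 -3018/3929; -1117/3929 156/3929; -859/7858 -239/3929]
x' = x̄ + K·y = [15658/3929, -26797/3929, 33097/7858]
P' = (I − K·H)·P̄ = [33430/3929 -20256/3929 11086/3929; -20256/3929 25863/3929 -16125/3929; 11086/3929 -16125/3929 22359/7858]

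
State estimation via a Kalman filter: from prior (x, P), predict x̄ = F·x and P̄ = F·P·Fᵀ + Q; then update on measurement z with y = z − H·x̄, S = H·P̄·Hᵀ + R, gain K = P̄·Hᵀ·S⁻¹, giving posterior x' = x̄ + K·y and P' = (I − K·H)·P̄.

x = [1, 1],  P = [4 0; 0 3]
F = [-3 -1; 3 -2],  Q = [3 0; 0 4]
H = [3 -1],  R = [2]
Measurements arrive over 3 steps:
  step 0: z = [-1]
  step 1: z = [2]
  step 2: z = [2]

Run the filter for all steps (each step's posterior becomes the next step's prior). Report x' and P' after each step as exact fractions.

step 0: x̄ = F·x = [-4, 1]
step 0: P̄ = F·P·Fᵀ + Q = [42 -30; -30 52]
step 0: y = z − H·x̄ = [12]
step 0: S = H·P̄·Hᵀ + R = [612]
step 0: K = P̄·Hᵀ·S⁻¹ = [13/51; -71/306]
step 0: x' = x̄ + K·y = [-16/17, -91/51]
step 0: P' = (I − K·H)·P̄ = [38/17 316/51; 316/51 2915/153]
step 1: x̄ = F·x = [235/51, 38/51]
step 1: P̄ = F·P·Fᵀ + Q = [12140/153 5596/153; 5596/153 3974/153]
step 1: y = z − H·x̄ = [-565/51]
step 1: S = H·P̄·Hᵀ + R = [79964/153]
step 1: K = P̄·Hᵀ·S⁻¹ = [7706/19991; 6407/39982]
step 1: x' = x̄ + K·y = [6745/19991, -41189/39982]
step 1: P' = (I − K·H)·P̄ = [33732/19991 85784/19991; 85784/19991 250945/19991]
step 2: x̄ = F·x = [719/39982, 61424/19991]
step 2: P̄ = F·P·Fᵀ + Q = [1129210/19991 455654/19991; 455654/19991 357924/19991]
step 2: y = z − H·x̄ = [200655/39982]
step 2: S = H·P̄·Hᵀ + R = [7826872/19991]
step 2: K = P̄·Hᵀ·S⁻¹ = [366497/978359; 504519/3913436]
step 2: x' = x̄ + K·y = [1856908/978359, 29112703/7826872]
step 2: P' = (I − K·H)·P̄ = [1511298/978359 3800900/978359; 3800900/978359 22300881/1956718]

step 0: x' = [-16/17, -91/51], P' = [38/17 316/51; 316/51 2915/153]
step 1: x' = [6745/19991, -41189/39982], P' = [33732/19991 85784/19991; 85784/19991 250945/19991]
step 2: x' = [1856908/978359, 29112703/7826872], P' = [1511298/978359 3800900/978359; 3800900/978359 22300881/1956718]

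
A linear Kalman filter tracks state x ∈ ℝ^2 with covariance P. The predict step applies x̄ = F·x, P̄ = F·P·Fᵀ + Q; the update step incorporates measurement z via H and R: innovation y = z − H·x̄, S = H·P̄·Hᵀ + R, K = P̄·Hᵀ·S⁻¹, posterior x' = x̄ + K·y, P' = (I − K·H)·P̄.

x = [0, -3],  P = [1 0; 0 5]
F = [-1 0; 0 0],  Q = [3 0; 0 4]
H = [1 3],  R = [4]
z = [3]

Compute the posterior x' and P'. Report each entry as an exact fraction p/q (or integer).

x' = [3/11, 9/11]
P' = [40/11 -12/11; -12/11 8/11]

x̄ = F·x = [0, 0]
P̄ = F·P·Fᵀ + Q = [4 0; 0 4]
y = z − H·x̄ = [3]
S = H·P̄·Hᵀ + R = [44]
K = P̄·Hᵀ·S⁻¹ = [1/11; 3/11]
x' = x̄ + K·y = [3/11, 9/11]
P' = (I − K·H)·P̄ = [40/11 -12/11; -12/11 8/11]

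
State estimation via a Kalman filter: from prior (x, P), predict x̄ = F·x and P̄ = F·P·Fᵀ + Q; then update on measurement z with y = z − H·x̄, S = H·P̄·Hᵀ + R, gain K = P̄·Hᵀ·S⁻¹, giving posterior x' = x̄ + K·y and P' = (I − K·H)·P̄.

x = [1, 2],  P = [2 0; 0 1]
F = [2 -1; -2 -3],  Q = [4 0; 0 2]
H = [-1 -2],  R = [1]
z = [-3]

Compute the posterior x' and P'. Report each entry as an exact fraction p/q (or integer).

x̄ = F·x = [0, -8]
P̄ = F·P·Fᵀ + Q = [13 -5; -5 19]
y = z − H·x̄ = [-19]
S = H·P̄·Hᵀ + R = [70]
K = P̄·Hᵀ·S⁻¹ = [-3/70; -33/70]
x' = x̄ + K·y = [57/70, 67/70]
P' = (I − K·H)·P̄ = [901/70 -449/70; -449/70 241/70]

x' = [57/70, 67/70]
P' = [901/70 -449/70; -449/70 241/70]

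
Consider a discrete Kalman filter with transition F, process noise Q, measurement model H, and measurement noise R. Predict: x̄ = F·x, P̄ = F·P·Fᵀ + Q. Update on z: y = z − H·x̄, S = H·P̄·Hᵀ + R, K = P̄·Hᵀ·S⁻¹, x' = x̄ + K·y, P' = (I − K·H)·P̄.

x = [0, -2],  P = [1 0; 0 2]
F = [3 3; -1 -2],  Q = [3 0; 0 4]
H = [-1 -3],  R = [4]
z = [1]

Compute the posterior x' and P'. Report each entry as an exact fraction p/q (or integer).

x̄ = F·x = [-6, 4]
P̄ = F·P·Fᵀ + Q = [30 -15; -15 13]
y = z − H·x̄ = [7]
S = H·P̄·Hᵀ + R = [61]
K = P̄·Hᵀ·S⁻¹ = [15/61; -24/61]
x' = x̄ + K·y = [-261/61, 76/61]
P' = (I − K·H)·P̄ = [1605/61 -555/61; -555/61 217/61]

x' = [-261/61, 76/61]
P' = [1605/61 -555/61; -555/61 217/61]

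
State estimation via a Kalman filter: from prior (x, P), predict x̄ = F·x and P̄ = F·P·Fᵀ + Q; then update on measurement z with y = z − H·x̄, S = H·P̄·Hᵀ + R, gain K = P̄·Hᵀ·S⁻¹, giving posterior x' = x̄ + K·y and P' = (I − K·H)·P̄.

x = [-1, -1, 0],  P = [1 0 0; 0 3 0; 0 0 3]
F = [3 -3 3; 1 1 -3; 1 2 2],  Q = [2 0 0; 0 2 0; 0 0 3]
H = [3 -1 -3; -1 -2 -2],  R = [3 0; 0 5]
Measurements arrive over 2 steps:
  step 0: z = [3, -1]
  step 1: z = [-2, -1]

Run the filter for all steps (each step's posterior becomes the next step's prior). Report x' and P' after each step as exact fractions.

step 0: x' = [120076/89357, -105630/89357, 66258/89357], P' = [466234/89357 -907698/89357 745051/89357; -907698/89357 2027850/89357 -1574331/89357; 745051/89357 -1574331/89357 1272653/89357]
step 1: x' = [-56580425875/69032806083, 14128405539/7670311787, -52936316627/69032806083], P' = [96198645307/69032806083 -12363317639/7670311787 113981564675/69032806083; -12363317639/7670311787 27226152879/7670311787 -20464618567/7670311787; 113981564675/69032806083 -20464618567/7670311787 176149429273/69032806083]

step 0: x̄ = F·x = [0, -2, -3]
step 0: P̄ = F·P·Fᵀ + Q = [65 -33 3; -33 33 -11; 3 -11 28]
step 0: y = z − H·x̄ = [-8, -11]
step 0: S = H·P̄·Hᵀ + R = [951 107; 107 106]
step 0: K = P̄·Hᵀ·S⁻¹ = [23749/89357 -28188/89357; -9317/89357 132/89357; -2825/89357 -28339/89357]
step 0: x' = x̄ + K·y = [120076/89357, -105630/89357, 66258/89357]
step 0: P' = (I − K·H)·P̄ = [466234/89357 -907698/89357 745051/89357; -907698/89357 2027850/89357 -1574331/89357; 745051/89357 -1574331/89357 1272653/89357]
step 1: x̄ = F·x = [875892/89357, -184328/89357, 41332/89357]
step 1: P̄ = F·P·Fᵀ + Q = [92166787/89357 -39501003/89357 849885/89357; -39501003/89357 17286959/89357 -284805/89357; 849885/89357 -284805/89357 691081/89357]
step 1: y = z − H·x̄ = [-2866722/89357, 500543/89357]
step 1: S = H·P̄·Hᵀ + R = [1073275100/89357 -45103037/89357; -45103037/89357 7642820/89357]
step 1: K = P̄·Hᵀ·S⁻¹ = [19307033549/69032806083 -20324411431/69032806083; -974083365/7670311787 -231950197/7670311787; -774008897/69032806083 -19583457803/69032806083]
step 1: x' = x̄ + K·y = [-56580425875/69032806083, 14128405539/7670311787, -52936316627/69032806083]
step 1: P' = (I − K·H)·P̄ = [96198645307/69032806083 -12363317639/7670311787 113981564675/69032806083; -12363317639/7670311787 27226152879/7670311787 -20464618567/7670311787; 113981564675/69032806083 -20464618567/7670311787 176149429273/69032806083]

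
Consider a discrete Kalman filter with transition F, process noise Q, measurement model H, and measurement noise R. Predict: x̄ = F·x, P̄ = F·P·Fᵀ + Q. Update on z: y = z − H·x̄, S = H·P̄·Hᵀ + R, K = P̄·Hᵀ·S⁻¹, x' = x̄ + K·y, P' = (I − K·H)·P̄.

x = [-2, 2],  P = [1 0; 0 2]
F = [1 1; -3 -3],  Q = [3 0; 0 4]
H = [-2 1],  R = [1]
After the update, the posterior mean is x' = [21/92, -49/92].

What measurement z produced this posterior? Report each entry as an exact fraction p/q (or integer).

z = [-1]

x̄ = F·x = [0, 0]
P̄ = F·P·Fᵀ + Q = [6 -9; -9 31]
S = H·P̄·Hᵀ + R = [92]
K = P̄·Hᵀ·S⁻¹ = [-21/92; 49/92]
x' − x̄ = [21/92, -49/92] = K·y
y = (KᵀK)⁻¹·Kᵀ·(x' − x̄) = [-1]
z = y + H·x̄ = [-1] + [0] = [-1]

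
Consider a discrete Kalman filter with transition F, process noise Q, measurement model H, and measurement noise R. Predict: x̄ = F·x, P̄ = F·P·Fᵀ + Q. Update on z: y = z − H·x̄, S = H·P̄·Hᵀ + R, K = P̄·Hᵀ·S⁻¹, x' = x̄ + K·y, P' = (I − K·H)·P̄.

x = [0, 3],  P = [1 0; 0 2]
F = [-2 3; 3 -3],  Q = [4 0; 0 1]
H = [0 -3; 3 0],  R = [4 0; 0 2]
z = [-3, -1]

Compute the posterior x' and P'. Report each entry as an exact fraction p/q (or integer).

x̄ = F·x = [9, -9]
P̄ = F·P·Fᵀ + Q = [26 -24; -24 28]
y = z − H·x̄ = [-30, -28]
S = H·P̄·Hᵀ + R = [256 216; 216 236]
K = P̄·Hᵀ·S⁻¹ = [9/860 69/215; -267/860 -9/430]
x' = x̄ + K·y = [-3/10, 9/10]
P' = (I − K·H)·P̄ = [46/215 -3/215; -3/215 89/215]

x' = [-3/10, 9/10]
P' = [46/215 -3/215; -3/215 89/215]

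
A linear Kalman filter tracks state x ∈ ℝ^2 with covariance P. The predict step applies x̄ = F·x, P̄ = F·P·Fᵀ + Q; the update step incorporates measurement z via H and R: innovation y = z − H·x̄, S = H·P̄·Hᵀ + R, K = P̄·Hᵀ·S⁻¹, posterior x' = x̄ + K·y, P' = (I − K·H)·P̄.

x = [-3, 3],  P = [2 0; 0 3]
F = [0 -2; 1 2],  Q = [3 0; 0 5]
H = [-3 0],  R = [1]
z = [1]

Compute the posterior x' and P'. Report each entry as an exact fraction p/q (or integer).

x' = [-3/8, -3/2]
P' = [15/136 -3/34; -3/34 161/17]

x̄ = F·x = [-6, 3]
P̄ = F·P·Fᵀ + Q = [15 -12; -12 19]
y = z − H·x̄ = [-17]
S = H·P̄·Hᵀ + R = [136]
K = P̄·Hᵀ·S⁻¹ = [-45/136; 9/34]
x' = x̄ + K·y = [-3/8, -3/2]
P' = (I − K·H)·P̄ = [15/136 -3/34; -3/34 161/17]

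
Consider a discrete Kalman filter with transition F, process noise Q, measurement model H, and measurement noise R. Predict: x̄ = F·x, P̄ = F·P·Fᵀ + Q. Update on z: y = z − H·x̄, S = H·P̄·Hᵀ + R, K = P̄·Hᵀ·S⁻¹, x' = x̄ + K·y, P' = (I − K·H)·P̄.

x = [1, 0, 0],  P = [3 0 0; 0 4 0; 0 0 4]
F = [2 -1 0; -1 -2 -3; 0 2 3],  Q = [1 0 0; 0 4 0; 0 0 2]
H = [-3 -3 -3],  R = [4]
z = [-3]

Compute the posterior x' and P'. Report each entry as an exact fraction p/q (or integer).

x' = [2, -1, 0]
P' = [1121/130 -631/130 -223/65; -631/130 6941/130 -3137/65; -223/65 -3137/65 3348/65]

x̄ = F·x = [2, -1, 0]
P̄ = F·P·Fᵀ + Q = [17 2 -8; 2 59 -52; -8 -52 54]
y = z − H·x̄ = [0]
S = H·P̄·Hᵀ + R = [130]
K = P̄·Hᵀ·S⁻¹ = [-33/130; -27/130; 9/65]
x' = x̄ + K·y = [2, -1, 0]
P' = (I − K·H)·P̄ = [1121/130 -631/130 -223/65; -631/130 6941/130 -3137/65; -223/65 -3137/65 3348/65]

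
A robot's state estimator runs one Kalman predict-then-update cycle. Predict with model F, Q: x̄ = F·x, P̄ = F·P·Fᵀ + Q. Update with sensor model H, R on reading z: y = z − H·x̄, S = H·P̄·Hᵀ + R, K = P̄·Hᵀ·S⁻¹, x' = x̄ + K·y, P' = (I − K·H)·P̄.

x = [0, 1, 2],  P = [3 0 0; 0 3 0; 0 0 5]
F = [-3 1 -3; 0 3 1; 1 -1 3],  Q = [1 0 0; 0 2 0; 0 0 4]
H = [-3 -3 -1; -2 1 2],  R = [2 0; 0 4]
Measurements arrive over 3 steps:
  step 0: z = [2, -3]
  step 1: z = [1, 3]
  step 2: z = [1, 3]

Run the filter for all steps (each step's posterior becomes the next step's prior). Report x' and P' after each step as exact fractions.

step 0: x̄ = F·x = [-5, 5, 5]
step 0: P̄ = F·P·Fᵀ + Q = [76 -6 -57; -6 34 6; -57 6 55]
step 0: y = z − H·x̄ = [7, -28]
step 0: S = H·P̄·Hᵀ + R = [633 412; 412 1066]
step 0: K = P̄·Hᵀ·S⁻¹ = [-25517/252517 -54570/252517; -59918/252517 36897/252517; 4854/252517 52607/252517]
step 0: x' = x̄ + K·y = [3772/10979, -8259/10979, -7671/10979]
step 0: P' = (I − K·H)·P̄ = [444151/252517 -646572/252517 658297/252517; -646572/252517 1052932/252517 -1099244/252517; 658297/252517 -1099244/252517 1313133/252517]
step 1: x̄ = F·x = [3438/10979, -32448/10979, -10982/10979]
step 1: P̄ = F·P·Fᵀ + Q = [39445247/252517 11857606/252517 -31284898/252517; 11857606/252517 4699091/252517 -9294768/252517; -31284898/252517 -9294768/252517 26163738/252517]
step 1: y = z − H·x̄ = [-87033/10979, 94225/10979]
step 1: S = H·P̄·Hᵀ + R = [393926726/252517 396022519/252517; 396022519/252517 433814787/252517]
step 1: K = P̄·Hᵀ·S⁻¹ = [-7406930983/55669135853 -9869552825/55669135853; -10386330954/55669135853 4655780715/55669135853; -1421720468/55669135853 14849271292/55669135853]
step 1: x' = x̄ + K·y = [-8554577068/55669135853, -42235872153/55669135853, 83026754262/55669135853]
step 1: P' = (I − K·H)·P̄ = [33650344684/55669135853 -40019364448/55669135853 33920921258/55669135853; -40019364448/55669135853 68615423308/55669135853 -65015514672/55669135853; 33920921258/55669135853 -65015514672/55669135853 96127221178/55669135853]
step 2: x̄ = F·x = [-265652403735/55669135853, -43680862197/55669135853, 12293980777/2420397211]
step 2: P̄ = F·P·Fᵀ + Q = [2533068509283/55669135853 696000240024/55669135853 -86605784734/2420397211; 696000240024/55669135853 434911214624/55669135853 -22770691124/2420397211; -86605784734/2420397211 -22770691124/2420397211 81032375934/2420397211]
step 2: y = z − H·x̄ = [-589569104072/55669135853, -886139653456/55669135853]
step 2: S = H·P̄·Hᵀ + R = [26120951085379/55669135853 23888002305426/55669135853; 23888002305426/55669135853 29301400228648/55669135853]
step 2: K = P̄·Hᵀ·S⁻¹ = [-116410285106393/874559057624993 -154438343853530/874559057624993; -162484487295124/874559057624993 72636128396640/874559057624993; -23224040306118/874559057624993 233462645217957/874559057624993]
step 2: x' = x̄ + K·y = [-482185819078443/874559057624993, -121636767323561/874559057624993, 971873370460619/874559057624993]
step 2: P' = (I − K·H)·P̄ = [526875298001704/874559057624993 -626321573634788/874559057624993 531159397112038/874559057624993; -626321573634788/874559057624993 1073993204934448/874559057624993 -1018045919308732/874559057624993; 531159397112038/874559057624993 -1018045919308732/874559057624993 1507107647202318/874559057624993]

step 0: x' = [3772/10979, -8259/10979, -7671/10979], P' = [444151/252517 -646572/252517 658297/252517; -646572/252517 1052932/252517 -1099244/252517; 658297/252517 -1099244/252517 1313133/252517]
step 1: x' = [-8554577068/55669135853, -42235872153/55669135853, 83026754262/55669135853], P' = [33650344684/55669135853 -40019364448/55669135853 33920921258/55669135853; -40019364448/55669135853 68615423308/55669135853 -65015514672/55669135853; 33920921258/55669135853 -65015514672/55669135853 96127221178/55669135853]
step 2: x' = [-482185819078443/874559057624993, -121636767323561/874559057624993, 971873370460619/874559057624993], P' = [526875298001704/874559057624993 -626321573634788/874559057624993 531159397112038/874559057624993; -626321573634788/874559057624993 1073993204934448/874559057624993 -1018045919308732/874559057624993; 531159397112038/874559057624993 -1018045919308732/874559057624993 1507107647202318/874559057624993]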